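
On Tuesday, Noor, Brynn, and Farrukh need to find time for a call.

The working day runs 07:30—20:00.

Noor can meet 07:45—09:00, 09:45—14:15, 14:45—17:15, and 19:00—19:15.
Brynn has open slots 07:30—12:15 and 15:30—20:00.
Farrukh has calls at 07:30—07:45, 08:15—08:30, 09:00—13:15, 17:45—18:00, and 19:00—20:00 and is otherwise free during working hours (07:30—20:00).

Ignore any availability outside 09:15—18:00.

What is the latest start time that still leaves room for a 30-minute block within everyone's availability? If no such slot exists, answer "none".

Farrukh free within 07:30–20:00: 07:45–08:15, 08:30–09:00, 13:15–17:45, 18:00–19:00.
Noor ∩ Brynn: 07:45–09:00, 09:45–12:15, 15:30–17:15, 19:00–19:15.
Noor ∩ Brynn ∩ Farrukh: 07:45–08:15, 08:30–09:00, 15:30–17:15.
Restricted to 09:15–18:00: 15:30–17:15.
Windows ≥ 30 min: 15:30–17:15.
Latest start in the last window 15:30–17:15 is 17:15 − 30 min = 16:45.

16:45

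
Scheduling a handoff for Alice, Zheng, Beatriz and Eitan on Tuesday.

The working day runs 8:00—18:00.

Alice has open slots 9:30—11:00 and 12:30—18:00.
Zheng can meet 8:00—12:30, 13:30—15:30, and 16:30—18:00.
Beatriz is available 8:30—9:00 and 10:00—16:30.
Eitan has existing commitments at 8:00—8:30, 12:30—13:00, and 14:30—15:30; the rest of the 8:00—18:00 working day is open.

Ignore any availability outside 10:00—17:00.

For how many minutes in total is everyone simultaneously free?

120 minutes

Eitan free within 08:00–18:00: 08:30–12:30, 13:00–14:30, 15:30–18:00.
Alice ∩ Zheng: 09:30–11:00, 13:30–15:30, 16:30–18:00.
Alice ∩ Zheng ∩ Beatriz: 10:00–11:00, 13:30–15:30.
Alice ∩ Zheng ∩ Beatriz ∩ Eitan: 10:00–11:00, 13:30–14:30.
Restricted to 10:00–17:00: 10:00–11:00, 13:30–14:30.
Total common minutes: 60 + 60 = 120.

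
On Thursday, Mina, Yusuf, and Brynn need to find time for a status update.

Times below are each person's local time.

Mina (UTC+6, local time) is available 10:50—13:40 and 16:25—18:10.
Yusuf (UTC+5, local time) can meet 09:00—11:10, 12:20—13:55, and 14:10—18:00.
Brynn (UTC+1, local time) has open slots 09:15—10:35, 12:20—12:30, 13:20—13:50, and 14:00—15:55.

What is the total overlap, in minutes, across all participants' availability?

Mina → UTC: 04:50–07:40, 10:25–12:10.
Yusuf → UTC: 04:00–06:10, 07:20–08:55, 09:10–13:00.
Brynn → UTC: 08:15–09:35, 11:20–11:30, 12:20–12:50, 13:00–14:55.
Mina ∩ Yusuf: 04:50–06:10, 07:20–07:40, 10:25–12:10.
Mina ∩ Yusuf ∩ Brynn: 11:20–11:30.
Total common minutes: 10.

10 minutes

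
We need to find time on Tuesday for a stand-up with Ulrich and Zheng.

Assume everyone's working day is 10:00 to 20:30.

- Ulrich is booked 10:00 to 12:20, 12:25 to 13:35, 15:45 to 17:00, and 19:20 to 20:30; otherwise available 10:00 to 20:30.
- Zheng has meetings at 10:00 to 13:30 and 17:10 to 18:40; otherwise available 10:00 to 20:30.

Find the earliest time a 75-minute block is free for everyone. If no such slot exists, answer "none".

13:35

Ulrich free within 10:00–20:30: 12:20–12:25, 13:35–15:45, 17:00–19:20.
Zheng free within 10:00–20:30: 13:30–17:10, 18:40–20:30.
Ulrich ∩ Zheng: 13:35–15:45, 17:00–17:10, 18:40–19:20.
Windows ≥ 75 min: 13:35–15:45.
Earliest such window starts at 13:35.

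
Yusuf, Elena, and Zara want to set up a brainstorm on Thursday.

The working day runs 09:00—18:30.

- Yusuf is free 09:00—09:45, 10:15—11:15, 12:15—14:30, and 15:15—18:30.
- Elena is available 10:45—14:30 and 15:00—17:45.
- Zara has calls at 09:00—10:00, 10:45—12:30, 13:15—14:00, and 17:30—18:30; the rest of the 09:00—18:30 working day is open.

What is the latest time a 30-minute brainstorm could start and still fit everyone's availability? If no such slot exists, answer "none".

Zara free within 09:00–18:30: 10:00–10:45, 12:30–13:15, 14:00–17:30.
Yusuf ∩ Elena: 10:45–11:15, 12:15–14:30, 15:15–17:45.
Yusuf ∩ Elena ∩ Zara: 12:30–13:15, 14:00–14:30, 15:15–17:30.
Windows ≥ 30 min: 12:30–13:15, 14:00–14:30, 15:15–17:30.
Latest start in the last window 15:15–17:30 is 17:30 − 30 min = 17:00.

17:00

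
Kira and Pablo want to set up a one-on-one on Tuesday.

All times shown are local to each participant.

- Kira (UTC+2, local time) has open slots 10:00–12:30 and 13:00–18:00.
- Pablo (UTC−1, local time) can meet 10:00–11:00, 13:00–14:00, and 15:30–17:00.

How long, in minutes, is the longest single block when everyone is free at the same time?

60 minutes

Kira → UTC: 08:00–10:30, 11:00–16:00.
Pablo → UTC: 11:00–12:00, 14:00–15:00, 16:30–18:00.
Kira ∩ Pablo: 11:00–12:00, 14:00–15:00.
Common window lengths: 60, 60 min; longest is 60.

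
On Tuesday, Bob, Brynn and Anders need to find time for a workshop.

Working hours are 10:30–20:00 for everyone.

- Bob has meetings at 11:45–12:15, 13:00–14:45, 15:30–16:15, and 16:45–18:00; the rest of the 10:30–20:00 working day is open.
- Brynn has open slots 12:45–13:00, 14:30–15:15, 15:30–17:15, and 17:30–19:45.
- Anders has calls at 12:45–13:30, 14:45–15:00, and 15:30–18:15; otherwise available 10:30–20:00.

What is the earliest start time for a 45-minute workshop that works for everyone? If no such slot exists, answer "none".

Bob free within 10:30–20:00: 10:30–11:45, 12:15–13:00, 14:45–15:30, 16:15–16:45, 18:00–20:00.
Anders free within 10:30–20:00: 10:30–12:45, 13:30–14:45, 15:00–15:30, 18:15–20:00.
Bob ∩ Brynn: 12:45–13:00, 14:45–15:15, 16:15–16:45, 18:00–19:45.
Bob ∩ Brynn ∩ Anders: 15:00–15:15, 18:15–19:45.
Windows ≥ 45 min: 18:15–19:45.
Earliest such window starts at 18:15.

18:15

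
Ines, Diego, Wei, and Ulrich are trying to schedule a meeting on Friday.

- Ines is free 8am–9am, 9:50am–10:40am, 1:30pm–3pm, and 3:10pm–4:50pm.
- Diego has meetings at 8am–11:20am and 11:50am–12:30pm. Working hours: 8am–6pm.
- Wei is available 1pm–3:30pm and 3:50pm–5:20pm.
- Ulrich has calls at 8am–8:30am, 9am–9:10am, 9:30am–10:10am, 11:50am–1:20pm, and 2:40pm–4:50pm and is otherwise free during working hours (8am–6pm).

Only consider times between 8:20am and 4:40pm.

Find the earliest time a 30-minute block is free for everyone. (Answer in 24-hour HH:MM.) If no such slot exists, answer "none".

Diego free within 08:00–18:00: 11:20–11:50, 12:30–18:00.
Ulrich free within 08:00–18:00: 08:30–09:00, 09:10–09:30, 10:10–11:50, 13:20–14:40, 16:50–18:00.
Ines ∩ Diego: 13:30–15:00, 15:10–16:50.
Ines ∩ Diego ∩ Wei: 13:30–15:00, 15:10–15:30, 15:50–16:50.
Ines ∩ Diego ∩ Wei ∩ Ulrich: 13:30–14:40.
Restricted to 08:20–16:40: 13:30–14:40.
Windows ≥ 30 min: 13:30–14:40.
Earliest such window starts at 13:30.

13:30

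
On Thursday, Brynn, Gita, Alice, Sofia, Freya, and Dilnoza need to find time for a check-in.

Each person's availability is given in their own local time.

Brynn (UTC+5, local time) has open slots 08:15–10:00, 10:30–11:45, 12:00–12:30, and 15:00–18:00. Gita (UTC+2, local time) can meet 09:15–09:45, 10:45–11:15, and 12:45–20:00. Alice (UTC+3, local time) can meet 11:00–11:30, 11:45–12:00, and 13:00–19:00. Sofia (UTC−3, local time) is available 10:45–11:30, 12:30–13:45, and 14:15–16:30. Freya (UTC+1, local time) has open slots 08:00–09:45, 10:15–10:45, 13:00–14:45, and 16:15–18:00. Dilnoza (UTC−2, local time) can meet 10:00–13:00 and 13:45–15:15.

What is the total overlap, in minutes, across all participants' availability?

0 minutes

Brynn → UTC: 03:15–05:00, 05:30–06:45, 07:00–07:30, 10:00–13:00.
Gita → UTC: 07:15–07:45, 08:45–09:15, 10:45–18:00.
Alice → UTC: 08:00–08:30, 08:45–09:00, 10:00–16:00.
Sofia → UTC: 13:45–14:30, 15:30–16:45, 17:15–19:30.
Freya → UTC: 07:00–08:45, 09:15–09:45, 12:00–13:45, 15:15–17:00.
Dilnoza → UTC: 12:00–15:00, 15:45–17:15.
Brynn ∩ Gita: 07:15–07:30, 10:45–13:00.
Brynn ∩ Gita ∩ Alice: 10:45–13:00.
Brynn ∩ Gita ∩ Alice ∩ Sofia: (none).
Brynn ∩ Gita ∩ Alice ∩ Sofia ∩ Freya: (none).
Brynn ∩ Gita ∩ Alice ∩ Sofia ∩ Freya ∩ Dilnoza: (none).
Total common minutes: 0.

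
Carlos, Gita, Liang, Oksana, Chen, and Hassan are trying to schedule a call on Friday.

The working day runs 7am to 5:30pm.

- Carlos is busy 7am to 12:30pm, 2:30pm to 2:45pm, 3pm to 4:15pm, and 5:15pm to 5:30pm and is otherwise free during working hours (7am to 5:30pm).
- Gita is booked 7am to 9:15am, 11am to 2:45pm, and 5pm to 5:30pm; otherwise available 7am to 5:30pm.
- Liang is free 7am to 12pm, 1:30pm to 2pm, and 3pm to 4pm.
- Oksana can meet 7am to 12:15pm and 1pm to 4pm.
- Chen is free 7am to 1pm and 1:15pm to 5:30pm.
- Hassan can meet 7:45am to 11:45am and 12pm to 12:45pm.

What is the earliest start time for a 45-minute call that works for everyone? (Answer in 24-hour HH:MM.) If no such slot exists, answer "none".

none

Carlos free within 07:00–17:30: 12:30–14:30, 14:45–15:00, 16:15–17:15.
Gita free within 07:00–17:30: 09:15–11:00, 14:45–17:00.
Carlos ∩ Gita: 14:45–15:00, 16:15–17:00.
Carlos ∩ Gita ∩ Liang: (none).
Carlos ∩ Gita ∩ Liang ∩ Oksana: (none).
Carlos ∩ Gita ∩ Liang ∩ Oksana ∩ Chen: (none).
Carlos ∩ Gita ∩ Liang ∩ Oksana ∩ Chen ∩ Hassan: (none).
Windows ≥ 45 min: (none).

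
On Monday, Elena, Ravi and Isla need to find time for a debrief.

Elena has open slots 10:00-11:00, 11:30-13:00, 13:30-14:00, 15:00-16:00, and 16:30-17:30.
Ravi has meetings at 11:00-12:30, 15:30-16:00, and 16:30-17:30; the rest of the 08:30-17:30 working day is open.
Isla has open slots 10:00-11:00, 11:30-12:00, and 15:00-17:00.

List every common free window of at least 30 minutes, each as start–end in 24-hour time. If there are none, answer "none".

10:00–11:00, 15:00–15:30

Ravi free within 08:30–17:30: 08:30–11:00, 12:30–15:30, 16:00–16:30.
Elena ∩ Ravi: 10:00–11:00, 12:30–13:00, 13:30–14:00, 15:00–15:30.
Elena ∩ Ravi ∩ Isla: 10:00–11:00, 15:00–15:30.
Windows ≥ 30 min: 10:00–11:00, 15:00–15:30.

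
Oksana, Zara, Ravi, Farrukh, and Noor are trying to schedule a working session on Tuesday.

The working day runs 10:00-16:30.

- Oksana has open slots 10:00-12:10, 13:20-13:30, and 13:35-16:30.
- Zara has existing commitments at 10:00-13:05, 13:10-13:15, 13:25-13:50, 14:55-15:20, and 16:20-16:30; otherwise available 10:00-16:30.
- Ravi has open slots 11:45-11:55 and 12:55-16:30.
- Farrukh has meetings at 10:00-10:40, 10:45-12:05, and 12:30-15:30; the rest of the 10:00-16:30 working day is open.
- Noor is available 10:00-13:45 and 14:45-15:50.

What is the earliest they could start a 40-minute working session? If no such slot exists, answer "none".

none

Zara free within 10:00–16:30: 13:05–13:10, 13:15–13:25, 13:50–14:55, 15:20–16:20.
Farrukh free within 10:00–16:30: 10:40–10:45, 12:05–12:30, 15:30–16:30.
Oksana ∩ Zara: 13:20–13:25, 13:50–14:55, 15:20–16:20.
Oksana ∩ Zara ∩ Ravi: 13:20–13:25, 13:50–14:55, 15:20–16:20.
Oksana ∩ Zara ∩ Ravi ∩ Farrukh: 15:30–16:20.
Oksana ∩ Zara ∩ Ravi ∩ Farrukh ∩ Noor: 15:30–15:50.
Windows ≥ 40 min: (none).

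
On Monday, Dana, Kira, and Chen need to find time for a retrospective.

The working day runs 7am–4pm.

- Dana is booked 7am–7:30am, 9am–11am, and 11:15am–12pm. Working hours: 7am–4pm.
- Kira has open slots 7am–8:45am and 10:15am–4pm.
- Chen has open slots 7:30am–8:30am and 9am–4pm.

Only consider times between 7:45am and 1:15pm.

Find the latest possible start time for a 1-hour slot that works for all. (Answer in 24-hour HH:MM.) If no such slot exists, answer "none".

12:15

Dana free within 07:00–16:00: 07:30–09:00, 11:00–11:15, 12:00–16:00.
Dana ∩ Kira: 07:30–08:45, 11:00–11:15, 12:00–16:00.
Dana ∩ Kira ∩ Chen: 07:30–08:30, 11:00–11:15, 12:00–16:00.
Restricted to 07:45–13:15: 07:45–08:30, 11:00–11:15, 12:00–13:15.
Windows ≥ 60 min: 12:00–13:15.
Latest start in the last window 12:00–13:15 is 13:15 − 60 min = 12:15.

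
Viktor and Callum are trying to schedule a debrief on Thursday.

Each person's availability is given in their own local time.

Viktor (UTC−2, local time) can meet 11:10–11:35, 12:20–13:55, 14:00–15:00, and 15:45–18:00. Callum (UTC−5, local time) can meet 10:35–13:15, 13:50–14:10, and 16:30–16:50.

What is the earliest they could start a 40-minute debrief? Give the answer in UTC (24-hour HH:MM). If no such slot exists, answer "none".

Viktor → UTC: 13:10–13:35, 14:20–15:55, 16:00–17:00, 17:45–20:00.
Callum → UTC: 15:35–18:15, 18:50–19:10, 21:30–21:50.
Viktor ∩ Callum: 15:35–15:55, 16:00–17:00, 17:45–18:15, 18:50–19:10.
Windows ≥ 40 min: 16:00–17:00.
Earliest such window starts at 16:00.

16:00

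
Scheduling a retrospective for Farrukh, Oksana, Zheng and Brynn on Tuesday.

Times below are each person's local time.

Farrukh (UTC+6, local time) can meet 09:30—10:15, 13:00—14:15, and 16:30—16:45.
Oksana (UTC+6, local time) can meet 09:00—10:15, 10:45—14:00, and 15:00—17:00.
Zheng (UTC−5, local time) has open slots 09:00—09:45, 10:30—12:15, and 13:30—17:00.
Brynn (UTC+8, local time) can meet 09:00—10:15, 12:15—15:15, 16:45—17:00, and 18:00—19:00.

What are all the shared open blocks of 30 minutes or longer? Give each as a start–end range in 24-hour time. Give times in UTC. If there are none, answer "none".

Farrukh → UTC: 03:30–04:15, 07:00–08:15, 10:30–10:45.
Oksana → UTC: 03:00–04:15, 04:45–08:00, 09:00–11:00.
Zheng → UTC: 14:00–14:45, 15:30–17:15, 18:30–22:00.
Brynn → UTC: 01:00–02:15, 04:15–07:15, 08:45–09:00, 10:00–11:00.
Farrukh ∩ Oksana: 03:30–04:15, 07:00–08:00, 10:30–10:45.
Farrukh ∩ Oksana ∩ Zheng: (none).
Farrukh ∩ Oksana ∩ Zheng ∩ Brynn: (none).
Windows ≥ 30 min: (none).

none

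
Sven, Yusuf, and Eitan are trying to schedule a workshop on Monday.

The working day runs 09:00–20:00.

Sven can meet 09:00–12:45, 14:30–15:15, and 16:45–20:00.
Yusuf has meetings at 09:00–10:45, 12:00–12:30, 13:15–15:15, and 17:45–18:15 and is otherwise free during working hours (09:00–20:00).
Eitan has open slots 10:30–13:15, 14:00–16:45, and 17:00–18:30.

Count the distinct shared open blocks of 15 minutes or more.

4

Yusuf free within 09:00–20:00: 10:45–12:00, 12:30–13:15, 15:15–17:45, 18:15–20:00.
Sven ∩ Yusuf: 10:45–12:00, 12:30–12:45, 16:45–17:45, 18:15–20:00.
Sven ∩ Yusuf ∩ Eitan: 10:45–12:00, 12:30–12:45, 17:00–17:45, 18:15–18:30.
Windows ≥ 15 min: 10:45–12:00, 12:30–12:45, 17:00–17:45, 18:15–18:30.
That's 4 windows.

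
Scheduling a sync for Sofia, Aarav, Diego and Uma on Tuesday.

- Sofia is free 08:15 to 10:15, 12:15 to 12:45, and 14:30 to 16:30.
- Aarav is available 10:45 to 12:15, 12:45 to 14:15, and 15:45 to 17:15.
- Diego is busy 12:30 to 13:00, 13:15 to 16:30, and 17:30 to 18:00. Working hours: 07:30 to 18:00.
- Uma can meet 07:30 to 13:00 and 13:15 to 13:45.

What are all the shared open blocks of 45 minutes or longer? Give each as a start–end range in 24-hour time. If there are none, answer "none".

none

Diego free within 07:30–18:00: 07:30–12:30, 13:00–13:15, 16:30–17:30.
Sofia ∩ Aarav: 15:45–16:30.
Sofia ∩ Aarav ∩ Diego: (none).
Sofia ∩ Aarav ∩ Diego ∩ Uma: (none).
Windows ≥ 45 min: (none).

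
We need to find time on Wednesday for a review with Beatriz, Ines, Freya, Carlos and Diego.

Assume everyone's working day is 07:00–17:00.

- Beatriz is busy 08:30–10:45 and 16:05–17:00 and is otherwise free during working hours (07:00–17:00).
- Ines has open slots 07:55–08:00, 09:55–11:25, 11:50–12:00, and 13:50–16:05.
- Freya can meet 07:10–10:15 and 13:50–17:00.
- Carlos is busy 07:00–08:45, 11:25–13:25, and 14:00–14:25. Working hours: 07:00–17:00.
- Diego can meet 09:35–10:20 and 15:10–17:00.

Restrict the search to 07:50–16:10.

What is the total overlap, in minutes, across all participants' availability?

55 minutes

Beatriz free within 07:00–17:00: 07:00–08:30, 10:45–16:05.
Carlos free within 07:00–17:00: 08:45–11:25, 13:25–14:00, 14:25–17:00.
Beatriz ∩ Ines: 07:55–08:00, 10:45–11:25, 11:50–12:00, 13:50–16:05.
Beatriz ∩ Ines ∩ Freya: 07:55–08:00, 13:50–16:05.
Beatriz ∩ Ines ∩ Freya ∩ Carlos: 13:50–14:00, 14:25–16:05.
Beatriz ∩ Ines ∩ Freya ∩ Carlos ∩ Diego: 15:10–16:05.
Restricted to 07:50–16:10: 15:10–16:05.
Total common minutes: 55.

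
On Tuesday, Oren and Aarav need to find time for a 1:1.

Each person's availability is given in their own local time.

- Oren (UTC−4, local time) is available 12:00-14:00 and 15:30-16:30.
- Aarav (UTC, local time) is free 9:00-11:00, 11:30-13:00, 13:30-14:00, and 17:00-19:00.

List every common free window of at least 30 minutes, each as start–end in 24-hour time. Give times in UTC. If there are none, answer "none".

17:00–18:00

Oren → UTC: 16:00–18:00, 19:30–20:30.
Aarav → UTC: 09:00–11:00, 11:30–13:00, 13:30–14:00, 17:00–19:00.
Oren ∩ Aarav: 17:00–18:00.
Windows ≥ 30 min: 17:00–18:00.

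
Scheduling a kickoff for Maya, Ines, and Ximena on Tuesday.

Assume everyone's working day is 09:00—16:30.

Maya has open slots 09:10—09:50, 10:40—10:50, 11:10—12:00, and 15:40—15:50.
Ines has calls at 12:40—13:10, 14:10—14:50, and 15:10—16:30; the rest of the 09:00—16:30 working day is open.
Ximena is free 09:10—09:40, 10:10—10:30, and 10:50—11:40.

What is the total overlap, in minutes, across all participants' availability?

60 minutes

Ines free within 09:00–16:30: 09:00–12:40, 13:10–14:10, 14:50–15:10.
Maya ∩ Ines: 09:10–09:50, 10:40–10:50, 11:10–12:00.
Maya ∩ Ines ∩ Ximena: 09:10–09:40, 11:10–11:40.
Total common minutes: 30 + 30 = 60.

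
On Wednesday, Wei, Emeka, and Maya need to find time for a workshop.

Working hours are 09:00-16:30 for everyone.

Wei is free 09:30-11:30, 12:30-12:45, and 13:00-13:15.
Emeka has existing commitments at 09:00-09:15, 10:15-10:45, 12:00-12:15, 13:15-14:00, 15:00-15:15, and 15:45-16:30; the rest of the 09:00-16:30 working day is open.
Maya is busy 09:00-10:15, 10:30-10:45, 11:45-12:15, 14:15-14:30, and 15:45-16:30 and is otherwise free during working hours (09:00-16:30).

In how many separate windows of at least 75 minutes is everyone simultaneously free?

Emeka free within 09:00–16:30: 09:15–10:15, 10:45–12:00, 12:15–13:15, 14:00–15:00, 15:15–15:45.
Maya free within 09:00–16:30: 10:15–10:30, 10:45–11:45, 12:15–14:15, 14:30–15:45.
Wei ∩ Emeka: 09:30–10:15, 10:45–11:30, 12:30–12:45, 13:00–13:15.
Wei ∩ Emeka ∩ Maya: 10:45–11:30, 12:30–12:45, 13:00–13:15.
Windows ≥ 75 min: (none).
That's 0 windows.

0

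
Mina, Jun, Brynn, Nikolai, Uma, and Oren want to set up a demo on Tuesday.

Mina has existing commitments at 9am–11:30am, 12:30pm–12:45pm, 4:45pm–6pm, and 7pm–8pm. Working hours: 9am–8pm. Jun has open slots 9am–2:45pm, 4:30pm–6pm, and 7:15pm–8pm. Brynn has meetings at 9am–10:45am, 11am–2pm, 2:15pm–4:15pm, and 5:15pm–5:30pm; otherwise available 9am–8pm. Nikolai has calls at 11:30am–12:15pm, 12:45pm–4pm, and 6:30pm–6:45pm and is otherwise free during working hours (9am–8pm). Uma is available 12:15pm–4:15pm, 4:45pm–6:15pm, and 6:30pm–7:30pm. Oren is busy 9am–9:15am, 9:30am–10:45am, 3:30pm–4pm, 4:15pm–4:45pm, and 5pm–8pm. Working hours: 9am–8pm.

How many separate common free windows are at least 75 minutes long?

0

Mina free within 09:00–20:00: 11:30–12:30, 12:45–16:45, 18:00–19:00.
Brynn free within 09:00–20:00: 10:45–11:00, 14:00–14:15, 16:15–17:15, 17:30–20:00.
Nikolai free within 09:00–20:00: 09:00–11:30, 12:15–12:45, 16:00–18:30, 18:45–20:00.
Oren free within 09:00–20:00: 09:15–09:30, 10:45–15:30, 16:00–16:15, 16:45–17:00.
Mina ∩ Jun: 11:30–12:30, 12:45–14:45, 16:30–16:45.
Mina ∩ Jun ∩ Brynn: 14:00–14:15, 16:30–16:45.
Mina ∩ Jun ∩ Brynn ∩ Nikolai: 16:30–16:45.
Mina ∩ Jun ∩ Brynn ∩ Nikolai ∩ Uma: (none).
Mina ∩ Jun ∩ Brynn ∩ Nikolai ∩ Uma ∩ Oren: (none).
Windows ≥ 75 min: (none).
That's 0 windows.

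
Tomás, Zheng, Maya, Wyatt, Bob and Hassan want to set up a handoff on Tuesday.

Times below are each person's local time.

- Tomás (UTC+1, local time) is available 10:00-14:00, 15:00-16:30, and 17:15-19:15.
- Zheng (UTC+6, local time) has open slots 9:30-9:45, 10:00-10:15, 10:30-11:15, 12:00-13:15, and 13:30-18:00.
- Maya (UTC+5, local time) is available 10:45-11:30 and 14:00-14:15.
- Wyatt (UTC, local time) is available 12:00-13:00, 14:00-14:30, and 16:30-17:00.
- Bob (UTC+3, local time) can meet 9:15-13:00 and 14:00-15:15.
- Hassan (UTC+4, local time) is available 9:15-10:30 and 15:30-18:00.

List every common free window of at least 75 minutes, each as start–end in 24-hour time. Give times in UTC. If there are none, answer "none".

none

Tomás → UTC: 09:00–13:00, 14:00–15:30, 16:15–18:15.
Zheng → UTC: 03:30–03:45, 04:00–04:15, 04:30–05:15, 06:00–07:15, 07:30–12:00.
Maya → UTC: 05:45–06:30, 09:00–09:15.
Wyatt → UTC: 12:00–13:00, 14:00–14:30, 16:30–17:00.
Bob → UTC: 06:15–10:00, 11:00–12:15.
Hassan → UTC: 05:15–06:30, 11:30–14:00.
Tomás ∩ Zheng: 09:00–12:00.
Tomás ∩ Zheng ∩ Maya: 09:00–09:15.
Tomás ∩ Zheng ∩ Maya ∩ Wyatt: (none).
Tomás ∩ Zheng ∩ Maya ∩ Wyatt ∩ Bob: (none).
Tomás ∩ Zheng ∩ Maya ∩ Wyatt ∩ Bob ∩ Hassan: (none).
Windows ≥ 75 min: (none).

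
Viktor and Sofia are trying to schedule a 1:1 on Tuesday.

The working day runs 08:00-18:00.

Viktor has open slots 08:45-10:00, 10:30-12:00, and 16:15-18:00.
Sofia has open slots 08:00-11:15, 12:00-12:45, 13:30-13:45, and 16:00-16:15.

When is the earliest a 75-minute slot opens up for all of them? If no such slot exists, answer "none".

08:45

Viktor ∩ Sofia: 08:45–10:00, 10:30–11:15.
Windows ≥ 75 min: 08:45–10:00.
Earliest such window starts at 08:45.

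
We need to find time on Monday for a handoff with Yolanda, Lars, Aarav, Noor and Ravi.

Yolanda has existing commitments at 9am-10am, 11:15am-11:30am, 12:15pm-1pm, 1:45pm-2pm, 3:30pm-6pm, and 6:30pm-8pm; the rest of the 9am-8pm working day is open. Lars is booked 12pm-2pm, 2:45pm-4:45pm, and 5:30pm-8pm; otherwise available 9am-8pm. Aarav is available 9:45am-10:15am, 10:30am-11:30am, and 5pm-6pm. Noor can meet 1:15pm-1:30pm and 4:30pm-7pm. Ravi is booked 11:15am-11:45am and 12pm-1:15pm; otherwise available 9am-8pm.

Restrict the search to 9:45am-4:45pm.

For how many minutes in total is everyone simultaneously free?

Yolanda free within 09:00–20:00: 10:00–11:15, 11:30–12:15, 13:00–13:45, 14:00–15:30, 18:00–18:30.
Lars free within 09:00–20:00: 09:00–12:00, 14:00–14:45, 16:45–17:30.
Ravi free within 09:00–20:00: 09:00–11:15, 11:45–12:00, 13:15–20:00.
Yolanda ∩ Lars: 10:00–11:15, 11:30–12:00, 14:00–14:45.
Yolanda ∩ Lars ∩ Aarav: 10:00–10:15, 10:30–11:15.
Yolanda ∩ Lars ∩ Aarav ∩ Noor: (none).
Yolanda ∩ Lars ∩ Aarav ∩ Noor ∩ Ravi: (none).
Restricted to 09:45–16:45: (none).
Total common minutes: 0.

0 minutes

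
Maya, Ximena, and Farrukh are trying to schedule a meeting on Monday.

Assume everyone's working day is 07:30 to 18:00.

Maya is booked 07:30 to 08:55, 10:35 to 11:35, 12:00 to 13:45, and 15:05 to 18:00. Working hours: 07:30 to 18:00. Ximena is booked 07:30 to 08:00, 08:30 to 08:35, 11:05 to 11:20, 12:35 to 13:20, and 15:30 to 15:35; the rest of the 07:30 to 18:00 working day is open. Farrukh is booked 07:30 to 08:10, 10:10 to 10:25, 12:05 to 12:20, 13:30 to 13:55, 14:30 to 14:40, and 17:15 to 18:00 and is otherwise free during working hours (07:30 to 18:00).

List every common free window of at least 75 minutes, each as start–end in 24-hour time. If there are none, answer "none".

Maya free within 07:30–18:00: 08:55–10:35, 11:35–12:00, 13:45–15:05.
Ximena free within 07:30–18:00: 08:00–08:30, 08:35–11:05, 11:20–12:35, 13:20–15:30, 15:35–18:00.
Farrukh free within 07:30–18:00: 08:10–10:10, 10:25–12:05, 12:20–13:30, 13:55–14:30, 14:40–17:15.
Maya ∩ Ximena: 08:55–10:35, 11:35–12:00, 13:45–15:05.
Maya ∩ Ximena ∩ Farrukh: 08:55–10:10, 10:25–10:35, 11:35–12:00, 13:55–14:30, 14:40–15:05.
Windows ≥ 75 min: 08:55–10:10.

08:55–10:10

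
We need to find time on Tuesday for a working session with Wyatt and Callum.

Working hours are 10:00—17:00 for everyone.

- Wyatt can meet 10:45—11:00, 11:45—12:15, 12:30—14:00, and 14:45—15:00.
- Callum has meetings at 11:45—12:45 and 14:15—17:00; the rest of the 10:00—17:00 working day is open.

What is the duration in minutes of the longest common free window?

Callum free within 10:00–17:00: 10:00–11:45, 12:45–14:15.
Wyatt ∩ Callum: 10:45–11:00, 12:45–14:00.
Common window lengths: 15, 75 min; longest is 75.

75 minutes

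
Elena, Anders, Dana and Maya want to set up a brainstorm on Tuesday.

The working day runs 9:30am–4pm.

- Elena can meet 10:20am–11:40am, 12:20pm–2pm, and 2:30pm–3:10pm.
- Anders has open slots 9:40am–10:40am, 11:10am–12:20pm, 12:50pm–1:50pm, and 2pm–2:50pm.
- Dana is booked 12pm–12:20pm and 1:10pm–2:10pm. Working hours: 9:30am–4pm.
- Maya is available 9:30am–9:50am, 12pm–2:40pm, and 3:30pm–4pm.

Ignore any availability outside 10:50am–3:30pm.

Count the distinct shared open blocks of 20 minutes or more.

1

Dana free within 09:30–16:00: 09:30–12:00, 12:20–13:10, 14:10–16:00.
Elena ∩ Anders: 10:20–10:40, 11:10–11:40, 12:50–13:50, 14:30–14:50.
Elena ∩ Anders ∩ Dana: 10:20–10:40, 11:10–11:40, 12:50–13:10, 14:30–14:50.
Elena ∩ Anders ∩ Dana ∩ Maya: 12:50–13:10, 14:30–14:40.
Restricted to 10:50–15:30: 12:50–13:10, 14:30–14:40.
Windows ≥ 20 min: 12:50–13:10.
That's 1 window.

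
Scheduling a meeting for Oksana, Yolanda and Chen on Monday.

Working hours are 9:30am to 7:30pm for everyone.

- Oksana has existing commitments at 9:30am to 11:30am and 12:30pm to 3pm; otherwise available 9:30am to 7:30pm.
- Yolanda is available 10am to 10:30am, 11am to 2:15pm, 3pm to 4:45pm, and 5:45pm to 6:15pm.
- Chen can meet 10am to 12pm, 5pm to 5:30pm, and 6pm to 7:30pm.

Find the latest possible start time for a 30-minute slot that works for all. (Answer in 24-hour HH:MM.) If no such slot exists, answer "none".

Oksana free within 09:30–19:30: 11:30–12:30, 15:00–19:30.
Oksana ∩ Yolanda: 11:30–12:30, 15:00–16:45, 17:45–18:15.
Oksana ∩ Yolanda ∩ Chen: 11:30–12:00, 18:00–18:15.
Windows ≥ 30 min: 11:30–12:00.
Latest start in the last window 11:30–12:00 is 12:00 − 30 min = 11:30.

11:30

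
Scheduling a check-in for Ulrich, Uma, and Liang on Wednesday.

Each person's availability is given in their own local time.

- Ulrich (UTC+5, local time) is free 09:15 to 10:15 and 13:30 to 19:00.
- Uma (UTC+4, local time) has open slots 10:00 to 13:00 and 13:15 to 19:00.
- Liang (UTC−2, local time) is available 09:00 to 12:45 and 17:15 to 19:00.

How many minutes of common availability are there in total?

Ulrich → UTC: 04:15–05:15, 08:30–14:00.
Uma → UTC: 06:00–09:00, 09:15–15:00.
Liang → UTC: 11:00–14:45, 19:15–21:00.
Ulrich ∩ Uma: 08:30–09:00, 09:15–14:00.
Ulrich ∩ Uma ∩ Liang: 11:00–14:00.
Total common minutes: 180.

180 minutes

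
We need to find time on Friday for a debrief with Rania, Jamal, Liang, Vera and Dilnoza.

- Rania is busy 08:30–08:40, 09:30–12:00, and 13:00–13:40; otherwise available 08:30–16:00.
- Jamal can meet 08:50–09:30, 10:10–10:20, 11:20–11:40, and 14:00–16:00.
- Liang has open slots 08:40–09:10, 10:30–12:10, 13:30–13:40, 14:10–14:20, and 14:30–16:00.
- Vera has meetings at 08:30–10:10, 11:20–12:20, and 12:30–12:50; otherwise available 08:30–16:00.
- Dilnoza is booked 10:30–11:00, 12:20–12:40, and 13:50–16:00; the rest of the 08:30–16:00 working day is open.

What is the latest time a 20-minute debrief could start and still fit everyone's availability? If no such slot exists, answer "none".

none

Rania free within 08:30–16:00: 08:40–09:30, 12:00–13:00, 13:40–16:00.
Vera free within 08:30–16:00: 10:10–11:20, 12:20–12:30, 12:50–16:00.
Dilnoza free within 08:30–16:00: 08:30–10:30, 11:00–12:20, 12:40–13:50.
Rania ∩ Jamal: 08:50–09:30, 14:00–16:00.
Rania ∩ Jamal ∩ Liang: 08:50–09:10, 14:10–14:20, 14:30–16:00.
Rania ∩ Jamal ∩ Liang ∩ Vera: 14:10–14:20, 14:30–16:00.
Rania ∩ Jamal ∩ Liang ∩ Vera ∩ Dilnoza: (none).
Windows ≥ 20 min: (none).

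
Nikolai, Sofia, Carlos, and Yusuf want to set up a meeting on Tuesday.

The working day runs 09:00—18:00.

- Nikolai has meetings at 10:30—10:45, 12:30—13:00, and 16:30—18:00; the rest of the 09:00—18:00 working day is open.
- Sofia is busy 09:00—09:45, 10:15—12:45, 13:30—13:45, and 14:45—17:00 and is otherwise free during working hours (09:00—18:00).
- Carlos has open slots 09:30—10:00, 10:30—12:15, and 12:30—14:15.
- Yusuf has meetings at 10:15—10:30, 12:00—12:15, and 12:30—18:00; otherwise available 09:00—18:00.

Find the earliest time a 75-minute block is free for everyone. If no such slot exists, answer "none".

Nikolai free within 09:00–18:00: 09:00–10:30, 10:45–12:30, 13:00–16:30.
Sofia free within 09:00–18:00: 09:45–10:15, 12:45–13:30, 13:45–14:45, 17:00–18:00.
Yusuf free within 09:00–18:00: 09:00–10:15, 10:30–12:00, 12:15–12:30.
Nikolai ∩ Sofia: 09:45–10:15, 13:00–13:30, 13:45–14:45.
Nikolai ∩ Sofia ∩ Carlos: 09:45–10:00, 13:00–13:30, 13:45–14:15.
Nikolai ∩ Sofia ∩ Carlos ∩ Yusuf: 09:45–10:00.
Windows ≥ 75 min: (none).

none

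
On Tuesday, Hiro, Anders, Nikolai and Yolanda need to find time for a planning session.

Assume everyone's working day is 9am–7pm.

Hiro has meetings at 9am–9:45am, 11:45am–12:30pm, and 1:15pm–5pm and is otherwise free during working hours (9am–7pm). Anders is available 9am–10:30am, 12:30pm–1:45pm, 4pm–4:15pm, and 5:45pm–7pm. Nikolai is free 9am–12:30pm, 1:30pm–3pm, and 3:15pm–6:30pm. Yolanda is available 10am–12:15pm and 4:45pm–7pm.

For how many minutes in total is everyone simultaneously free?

75 minutes

Hiro free within 09:00–19:00: 09:45–11:45, 12:30–13:15, 17:00–19:00.
Hiro ∩ Anders: 09:45–10:30, 12:30–13:15, 17:45–19:00.
Hiro ∩ Anders ∩ Nikolai: 09:45–10:30, 17:45–18:30.
Hiro ∩ Anders ∩ Nikolai ∩ Yolanda: 10:00–10:30, 17:45–18:30.
Total common minutes: 30 + 45 = 75.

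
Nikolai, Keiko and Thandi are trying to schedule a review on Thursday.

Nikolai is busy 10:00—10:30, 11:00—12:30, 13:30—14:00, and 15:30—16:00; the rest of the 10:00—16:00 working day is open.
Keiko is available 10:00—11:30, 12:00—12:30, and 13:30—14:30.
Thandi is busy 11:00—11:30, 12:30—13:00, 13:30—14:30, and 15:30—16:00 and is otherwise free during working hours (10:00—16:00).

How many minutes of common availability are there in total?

30 minutes

Nikolai free within 10:00–16:00: 10:30–11:00, 12:30–13:30, 14:00–15:30.
Thandi free within 10:00–16:00: 10:00–11:00, 11:30–12:30, 13:00–13:30, 14:30–15:30.
Nikolai ∩ Keiko: 10:30–11:00, 14:00–14:30.
Nikolai ∩ Keiko ∩ Thandi: 10:30–11:00.
Total common minutes: 30.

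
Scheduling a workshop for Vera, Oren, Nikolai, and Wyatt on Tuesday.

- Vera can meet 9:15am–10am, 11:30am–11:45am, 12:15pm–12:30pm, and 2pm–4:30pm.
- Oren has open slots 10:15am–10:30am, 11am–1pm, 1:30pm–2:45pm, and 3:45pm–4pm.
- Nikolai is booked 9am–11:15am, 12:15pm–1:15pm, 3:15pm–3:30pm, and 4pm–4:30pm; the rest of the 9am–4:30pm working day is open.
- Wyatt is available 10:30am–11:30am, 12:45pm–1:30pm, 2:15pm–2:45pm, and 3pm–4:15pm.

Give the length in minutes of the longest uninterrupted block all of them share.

Nikolai free within 09:00–16:30: 11:15–12:15, 13:15–15:15, 15:30–16:00.
Vera ∩ Oren: 11:30–11:45, 12:15–12:30, 14:00–14:45, 15:45–16:00.
Vera ∩ Oren ∩ Nikolai: 11:30–11:45, 14:00–14:45, 15:45–16:00.
Vera ∩ Oren ∩ Nikolai ∩ Wyatt: 14:15–14:45, 15:45–16:00.
Common window lengths: 30, 15 min; longest is 30.

30 minutes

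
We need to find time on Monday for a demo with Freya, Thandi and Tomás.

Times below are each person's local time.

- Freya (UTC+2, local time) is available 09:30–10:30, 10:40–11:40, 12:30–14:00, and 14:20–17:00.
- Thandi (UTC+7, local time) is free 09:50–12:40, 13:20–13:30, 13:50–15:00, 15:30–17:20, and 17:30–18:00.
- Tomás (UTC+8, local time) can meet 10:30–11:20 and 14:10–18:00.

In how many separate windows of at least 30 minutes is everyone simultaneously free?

2

Freya → UTC: 07:30–08:30, 08:40–09:40, 10:30–12:00, 12:20–15:00.
Thandi → UTC: 02:50–05:40, 06:20–06:30, 06:50–08:00, 08:30–10:20, 10:30–11:00.
Tomás → UTC: 02:30–03:20, 06:10–10:00.
Freya ∩ Thandi: 07:30–08:00, 08:40–09:40, 10:30–11:00.
Freya ∩ Thandi ∩ Tomás: 07:30–08:00, 08:40–09:40.
Windows ≥ 30 min: 07:30–08:00, 08:40–09:40.
That's 2 windows.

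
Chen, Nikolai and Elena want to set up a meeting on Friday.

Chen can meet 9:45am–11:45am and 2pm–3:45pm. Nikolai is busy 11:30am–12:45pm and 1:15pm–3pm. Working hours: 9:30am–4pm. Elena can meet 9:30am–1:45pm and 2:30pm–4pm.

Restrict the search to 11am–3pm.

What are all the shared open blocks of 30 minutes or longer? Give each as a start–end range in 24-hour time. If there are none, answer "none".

11:00–11:30

Nikolai free within 09:30–16:00: 09:30–11:30, 12:45–13:15, 15:00–16:00.
Chen ∩ Nikolai: 09:45–11:30, 15:00–15:45.
Chen ∩ Nikolai ∩ Elena: 09:45–11:30, 15:00–15:45.
Restricted to 11:00–15:00: 11:00–11:30.
Windows ≥ 30 min: 11:00–11:30.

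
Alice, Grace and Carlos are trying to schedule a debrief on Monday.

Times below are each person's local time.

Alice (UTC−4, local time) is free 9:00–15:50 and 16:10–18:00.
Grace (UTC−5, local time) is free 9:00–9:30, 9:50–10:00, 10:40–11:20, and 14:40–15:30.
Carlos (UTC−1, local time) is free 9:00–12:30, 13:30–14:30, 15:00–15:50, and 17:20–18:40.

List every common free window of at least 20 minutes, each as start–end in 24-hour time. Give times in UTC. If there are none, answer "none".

16:00–16:20

Alice → UTC: 13:00–19:50, 20:10–22:00.
Grace → UTC: 14:00–14:30, 14:50–15:00, 15:40–16:20, 19:40–20:30.
Carlos → UTC: 10:00–13:30, 14:30–15:30, 16:00–16:50, 18:20–19:40.
Alice ∩ Grace: 14:00–14:30, 14:50–15:00, 15:40–16:20, 19:40–19:50, 20:10–20:30.
Alice ∩ Grace ∩ Carlos: 14:50–15:00, 16:00–16:20.
Windows ≥ 20 min: 16:00–16:20.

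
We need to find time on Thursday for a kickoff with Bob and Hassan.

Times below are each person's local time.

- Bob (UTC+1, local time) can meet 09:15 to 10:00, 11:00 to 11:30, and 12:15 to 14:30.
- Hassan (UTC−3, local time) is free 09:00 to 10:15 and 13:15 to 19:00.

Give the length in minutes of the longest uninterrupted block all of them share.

Bob → UTC: 08:15–09:00, 10:00–10:30, 11:15–13:30.
Hassan → UTC: 12:00–13:15, 16:15–22:00.
Bob ∩ Hassan: 12:00–13:15.
Single common window of 75 minutes.

75 minutes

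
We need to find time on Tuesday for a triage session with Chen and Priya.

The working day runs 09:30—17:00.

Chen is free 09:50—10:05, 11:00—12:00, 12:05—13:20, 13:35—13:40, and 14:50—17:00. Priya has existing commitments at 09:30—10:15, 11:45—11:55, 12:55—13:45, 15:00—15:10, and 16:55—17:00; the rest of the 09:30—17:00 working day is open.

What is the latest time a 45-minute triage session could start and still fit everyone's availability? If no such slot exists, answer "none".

16:10

Priya free within 09:30–17:00: 10:15–11:45, 11:55–12:55, 13:45–15:00, 15:10–16:55.
Chen ∩ Priya: 11:00–11:45, 11:55–12:00, 12:05–12:55, 14:50–15:00, 15:10–16:55.
Windows ≥ 45 min: 11:00–11:45, 12:05–12:55, 15:10–16:55.
Latest start in the last window 15:10–16:55 is 16:55 − 45 min = 16:10.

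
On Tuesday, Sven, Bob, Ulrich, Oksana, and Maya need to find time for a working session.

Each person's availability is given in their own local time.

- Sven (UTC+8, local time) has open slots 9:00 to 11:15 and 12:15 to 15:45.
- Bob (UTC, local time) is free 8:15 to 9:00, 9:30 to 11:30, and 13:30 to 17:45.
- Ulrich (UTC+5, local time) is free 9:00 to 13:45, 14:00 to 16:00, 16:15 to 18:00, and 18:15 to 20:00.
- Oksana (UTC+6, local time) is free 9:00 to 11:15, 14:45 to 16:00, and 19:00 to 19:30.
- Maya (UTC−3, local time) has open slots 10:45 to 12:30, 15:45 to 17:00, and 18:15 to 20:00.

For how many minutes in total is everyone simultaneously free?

Sven → UTC: 01:00–03:15, 04:15–07:45.
Bob → UTC: 08:15–09:00, 09:30–11:30, 13:30–17:45.
Ulrich → UTC: 04:00–08:45, 09:00–11:00, 11:15–13:00, 13:15–15:00.
Oksana → UTC: 03:00–05:15, 08:45–10:00, 13:00–13:30.
Maya → UTC: 13:45–15:30, 18:45–20:00, 21:15–23:00.
Sven ∩ Bob: (none).
Sven ∩ Bob ∩ Ulrich: (none).
Sven ∩ Bob ∩ Ulrich ∩ Oksana: (none).
Sven ∩ Bob ∩ Ulrich ∩ Oksana ∩ Maya: (none).
Total common minutes: 0.

0 minutes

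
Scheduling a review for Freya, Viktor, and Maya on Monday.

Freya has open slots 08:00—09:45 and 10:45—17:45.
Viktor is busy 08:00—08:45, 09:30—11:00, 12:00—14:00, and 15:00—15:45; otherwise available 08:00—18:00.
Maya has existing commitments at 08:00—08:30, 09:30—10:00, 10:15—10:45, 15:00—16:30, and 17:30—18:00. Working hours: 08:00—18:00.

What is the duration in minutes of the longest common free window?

Viktor free within 08:00–18:00: 08:45–09:30, 11:00–12:00, 14:00–15:00, 15:45–18:00.
Maya free within 08:00–18:00: 08:30–09:30, 10:00–10:15, 10:45–15:00, 16:30–17:30.
Freya ∩ Viktor: 08:45–09:30, 11:00–12:00, 14:00–15:00, 15:45–17:45.
Freya ∩ Viktor ∩ Maya: 08:45–09:30, 11:00–12:00, 14:00–15:00, 16:30–17:30.
Common window lengths: 45, 60, 60, 60 min; longest is 60.

60 minutes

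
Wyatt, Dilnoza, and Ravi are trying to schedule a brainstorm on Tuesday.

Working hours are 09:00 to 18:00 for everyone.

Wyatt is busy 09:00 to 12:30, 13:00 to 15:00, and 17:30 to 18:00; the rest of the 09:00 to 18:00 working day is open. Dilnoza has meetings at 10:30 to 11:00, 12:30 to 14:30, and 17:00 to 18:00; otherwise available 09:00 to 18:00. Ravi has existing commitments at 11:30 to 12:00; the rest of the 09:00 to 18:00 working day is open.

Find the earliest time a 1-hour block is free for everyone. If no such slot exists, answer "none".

Wyatt free within 09:00–18:00: 12:30–13:00, 15:00–17:30.
Dilnoza free within 09:00–18:00: 09:00–10:30, 11:00–12:30, 14:30–17:00.
Ravi free within 09:00–18:00: 09:00–11:30, 12:00–18:00.
Wyatt ∩ Dilnoza: 15:00–17:00.
Wyatt ∩ Dilnoza ∩ Ravi: 15:00–17:00.
Windows ≥ 60 min: 15:00–17:00.
Earliest such window starts at 15:00.

15:00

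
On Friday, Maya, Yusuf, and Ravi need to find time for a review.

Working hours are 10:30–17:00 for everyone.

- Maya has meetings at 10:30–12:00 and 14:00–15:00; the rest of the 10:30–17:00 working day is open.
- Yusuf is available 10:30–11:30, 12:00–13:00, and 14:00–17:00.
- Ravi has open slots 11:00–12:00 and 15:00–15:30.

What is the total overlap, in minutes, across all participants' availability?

Maya free within 10:30–17:00: 12:00–14:00, 15:00–17:00.
Maya ∩ Yusuf: 12:00–13:00, 15:00–17:00.
Maya ∩ Yusuf ∩ Ravi: 15:00–15:30.
Total common minutes: 30.

30 minutes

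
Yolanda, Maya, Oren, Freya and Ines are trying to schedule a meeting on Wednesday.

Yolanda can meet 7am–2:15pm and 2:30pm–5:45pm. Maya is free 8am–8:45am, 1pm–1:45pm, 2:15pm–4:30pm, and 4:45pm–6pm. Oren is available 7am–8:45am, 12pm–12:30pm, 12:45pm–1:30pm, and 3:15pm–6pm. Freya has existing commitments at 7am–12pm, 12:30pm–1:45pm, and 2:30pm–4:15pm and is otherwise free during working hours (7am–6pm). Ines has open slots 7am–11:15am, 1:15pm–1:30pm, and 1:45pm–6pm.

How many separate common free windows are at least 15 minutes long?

2

Freya free within 07:00–18:00: 12:00–12:30, 13:45–14:30, 16:15–18:00.
Yolanda ∩ Maya: 08:00–08:45, 13:00–13:45, 14:30–16:30, 16:45–17:45.
Yolanda ∩ Maya ∩ Oren: 08:00–08:45, 13:00–13:30, 15:15–16:30, 16:45–17:45.
Yolanda ∩ Maya ∩ Oren ∩ Freya: 16:15–16:30, 16:45–17:45.
Yolanda ∩ Maya ∩ Oren ∩ Freya ∩ Ines: 16:15–16:30, 16:45–17:45.
Windows ≥ 15 min: 16:15–16:30, 16:45–17:45.
That's 2 windows.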